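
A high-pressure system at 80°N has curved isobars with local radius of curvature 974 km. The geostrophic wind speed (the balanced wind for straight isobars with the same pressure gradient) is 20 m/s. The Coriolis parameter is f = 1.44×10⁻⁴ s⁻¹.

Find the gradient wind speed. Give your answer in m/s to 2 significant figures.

Around a high, pressure-gradient force acts outward with centrifugal, so Coriolis balances both:
fV = (1/ρ)|∂P/∂n| + V²/R  →  V² − fR·V + fR·V_g = 0
With fR = 1.44×10⁻⁴ × 974×10³ m = 140 m/s:
V = [fR − √((fR)² − 4 fR V_g)]/2 = [140 − √(140² − 4×140×20)]/2 = 24.2 m/s
Supergeostrophic (V > V_g = 20 m/s), as expected around a high.

24 m/s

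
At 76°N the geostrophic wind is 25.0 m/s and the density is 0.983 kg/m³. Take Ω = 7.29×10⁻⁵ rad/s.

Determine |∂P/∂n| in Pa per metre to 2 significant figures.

Coriolis parameter at 76°N:
f = 2Ω sin φ = 2 × 7.29×10⁻⁵ × sin 76° = 1.41×10⁻⁴ s⁻¹
Geostrophic balance rearranged: |∂P/∂n| = f ρ V_g
|∂P/∂n| = 1.41×10⁻⁴ × 0.983 × 25.0 = 3.48×10⁻³ Pa/m

3.5×10⁻³ Pa/m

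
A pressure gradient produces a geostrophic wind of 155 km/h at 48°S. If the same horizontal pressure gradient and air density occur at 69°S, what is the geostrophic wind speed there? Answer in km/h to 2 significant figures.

With the same pressure gradient and density, V_g ∝ 1/f ∝ 1/sin φ.
V₂ = V₁ · sin φ₁ / sin φ₂ = 155 × sin 48° / sin 69°
V₂ = 155 × 0.7431/0.9336 = 120 km/h

120 km/h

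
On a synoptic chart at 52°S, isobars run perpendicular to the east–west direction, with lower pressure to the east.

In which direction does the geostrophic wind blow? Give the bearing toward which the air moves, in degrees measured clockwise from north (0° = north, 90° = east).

000°

The pressure-gradient force points toward the east (bearing 090°).
Geostrophic balance: in the Southern Hemisphere the Coriolis force deflects motion to the left, so the geostrophic wind blows 90° to the left of the pressure-gradient force (low pressure on the right).
Rotating 090° by 90° counterclockwise gives 000° — the wind blows toward the north.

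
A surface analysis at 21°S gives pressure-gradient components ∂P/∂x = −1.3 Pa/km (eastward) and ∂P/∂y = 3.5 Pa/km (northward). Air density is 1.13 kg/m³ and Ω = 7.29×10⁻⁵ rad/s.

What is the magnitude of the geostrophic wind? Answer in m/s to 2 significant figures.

63 m/s

Coriolis parameter at 21°S:
f = 2Ω sin φ = 2 × 7.29×10⁻⁵ × sin 21° = 5.23×10⁻⁵ s⁻¹
In the Southern Hemisphere f is negative: f = −5.23×10⁻⁵ s⁻¹.
Component geostrophic relations (x east, y north):
u_g = −(1/(fρ)) ∂P/∂y,  v_g = (1/(fρ)) ∂P/∂x
u_g = −(3.5×10⁻³)/(−5.23×10⁻⁵ × 1.13) = 59.3 m/s;  v_g = (−1.3×10⁻³)/(−5.23×10⁻⁵ × 1.13) = 22.0 m/s
|V_g| = √(u_g² + v_g²) = 63.2 m/s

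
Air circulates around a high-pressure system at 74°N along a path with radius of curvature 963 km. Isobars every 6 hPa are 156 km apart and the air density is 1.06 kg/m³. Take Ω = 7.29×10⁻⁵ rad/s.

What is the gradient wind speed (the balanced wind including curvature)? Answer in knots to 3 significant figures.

67.9 knots

Coriolis parameter at 74°N:
f = 2Ω sin φ = 2 × 7.29×10⁻⁵ × sin 74° = 1.40×10⁻⁴ s⁻¹
Pressure gradient: |∂P/∂n| = 600 Pa / 156000 m = 3.85×10⁻³ Pa/m
Geostrophic speed: V_g = |∂P/∂n|/(fρ) = 3.85×10⁻³/(1.40×10⁻⁴ × 1.06) = 25.9 m/s
Around a high, pressure-gradient force acts outward with centrifugal, so Coriolis balances both:
fV = (1/ρ)|∂P/∂n| + V²/R  →  V² − fR·V + fR·V_g = 0
With fR = 1.40×10⁻⁴ × 963×10³ m = 135 m/s:
V = [fR − √((fR)² − 4 fR V_g)]/2 = [135 − √(135² − 4×135×25.9)]/2 = 34.9 m/s
Supergeostrophic (V > V_g = 25.9 m/s), as expected around a high.
Converting: 34.9 m/s × 1.944 = 67.9 knots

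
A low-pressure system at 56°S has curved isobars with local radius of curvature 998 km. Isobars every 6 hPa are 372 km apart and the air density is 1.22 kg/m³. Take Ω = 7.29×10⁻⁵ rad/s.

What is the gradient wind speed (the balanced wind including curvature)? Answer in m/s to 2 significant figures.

Coriolis parameter at 56°S:
f = 2Ω sin φ = 2 × 7.29×10⁻⁵ × sin 56° = 1.21×10⁻⁴ s⁻¹
Pressure gradient: |∂P/∂n| = 600 Pa / 372000 m = 1.61×10⁻³ Pa/m
Geostrophic speed: V_g = |∂P/∂n|/(fρ) = 1.61×10⁻³/(1.21×10⁻⁴ × 1.22) = 10.9 m/s
Around a low, centrifugal force acts outward with Coriolis, so pressure-gradient force balances both:
(1/ρ)|∂P/∂n| = fV + V²/R  →  V² + fR·V − fR·V_g = 0
With fR = 1.21×10⁻⁴ × 998×10³ m = 121 m/s:
V = [−fR + √((fR)² + 4 fR V_g)]/2 = [−121 + √(121² + 4×121×10.9)]/2 = 10.1 m/s
Subgeostrophic (V < V_g = 10.9 m/s), as expected around a low.

10 m/s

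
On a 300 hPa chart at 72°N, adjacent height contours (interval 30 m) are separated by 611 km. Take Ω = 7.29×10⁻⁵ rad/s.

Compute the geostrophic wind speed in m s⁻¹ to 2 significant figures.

Coriolis parameter at 72°N:
f = 2Ω sin φ = 2 × 7.29×10⁻⁵ × sin 72° = 1.39×10⁻⁴ s⁻¹
Height gradient: |∂Z/∂n| = 30 m / 611000 m = 4.91×10⁻⁵
On a pressure surface, geostrophic balance gives V_g = (g/f)|∂Z/∂n|:
V_g = 9.81 × 4.91×10⁻⁵ / 1.39×10⁻⁴ = 3.47 m/s

3.5 m s⁻¹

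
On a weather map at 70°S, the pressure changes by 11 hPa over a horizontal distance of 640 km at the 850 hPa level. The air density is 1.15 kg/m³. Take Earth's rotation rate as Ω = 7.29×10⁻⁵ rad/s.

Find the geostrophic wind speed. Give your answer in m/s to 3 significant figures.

10.9 m/s

Coriolis parameter at 70°S:
f = 2Ω sin φ = 2 × 7.29×10⁻⁵ × sin 70° = 1.37×10⁻⁴ s⁻¹
Pressure gradient: |∂P/∂n| = 1100 Pa / 640000 m = 1.72×10⁻³ Pa/m
Geostrophic balance (pressure-gradient force = Coriolis force):
V_g = (1/(fρ)) |∂P/∂n| = 1.72×10⁻³ / (1.37×10⁻⁴ × 1.15) = 10.9 m/s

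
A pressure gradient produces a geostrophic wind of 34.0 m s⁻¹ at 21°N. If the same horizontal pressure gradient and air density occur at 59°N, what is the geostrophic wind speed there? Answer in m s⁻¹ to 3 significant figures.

14.2 m s⁻¹

With the same pressure gradient and density, V_g ∝ 1/f ∝ 1/sin φ.
V₂ = V₁ · sin φ₁ / sin φ₂ = 34.0 × sin 21° / sin 59°
V₂ = 34.0 × 0.3584/0.8572 = 14.2 m s⁻¹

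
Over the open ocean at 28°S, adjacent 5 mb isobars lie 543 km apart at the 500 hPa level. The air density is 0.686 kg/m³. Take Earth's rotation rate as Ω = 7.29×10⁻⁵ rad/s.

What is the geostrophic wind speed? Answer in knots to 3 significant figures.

Coriolis parameter at 28°S:
f = 2Ω sin φ = 2 × 7.29×10⁻⁵ × sin 28° = 6.84×10⁻⁵ s⁻¹
Pressure gradient: |∂P/∂n| = 500 Pa / 543000 m = 9.21×10⁻⁴ Pa/m
Geostrophic balance (pressure-gradient force = Coriolis force):
V_g = (1/(fρ)) |∂P/∂n| = 9.21×10⁻⁴ / (6.84×10⁻⁵ × 0.686) = 19.6 m/s
Converting: 19.6 m/s × 1.944 = 38.1 knots

38.1 knots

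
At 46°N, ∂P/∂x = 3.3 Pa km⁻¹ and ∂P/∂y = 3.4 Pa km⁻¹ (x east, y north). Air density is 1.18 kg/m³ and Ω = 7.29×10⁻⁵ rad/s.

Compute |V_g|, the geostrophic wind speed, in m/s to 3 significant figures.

38.3 m/s

Coriolis parameter at 46°N:
f = 2Ω sin φ = 2 × 7.29×10⁻⁵ × sin 46° = 1.05×10⁻⁴ s⁻¹
Component geostrophic relations (x east, y north):
u_g = −(1/(fρ)) ∂P/∂y,  v_g = (1/(fρ)) ∂P/∂x
u_g = −(3.4×10⁻³)/(1.05×10⁻⁴ × 1.18) = −27.5 m/s;  v_g = (3.3×10⁻³)/(1.05×10⁻⁴ × 1.18) = 26.7 m/s
|V_g| = √(u_g² + v_g²) = 38.3 m/s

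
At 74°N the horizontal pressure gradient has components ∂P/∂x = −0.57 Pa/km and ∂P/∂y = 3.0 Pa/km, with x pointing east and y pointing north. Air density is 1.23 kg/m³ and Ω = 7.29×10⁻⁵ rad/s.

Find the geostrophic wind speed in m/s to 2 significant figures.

18 m/s

Coriolis parameter at 74°N:
f = 2Ω sin φ = 2 × 7.29×10⁻⁵ × sin 74° = 1.40×10⁻⁴ s⁻¹
Component geostrophic relations (x east, y north):
u_g = −(1/(fρ)) ∂P/∂y,  v_g = (1/(fρ)) ∂P/∂x
u_g = −(3.0×10⁻³)/(1.40×10⁻⁴ × 1.23) = −17.4 m/s;  v_g = (−0.57×10⁻³)/(1.40×10⁻⁴ × 1.23) = −3.31 m/s
|V_g| = √(u_g² + v_g²) = 17.7 m/s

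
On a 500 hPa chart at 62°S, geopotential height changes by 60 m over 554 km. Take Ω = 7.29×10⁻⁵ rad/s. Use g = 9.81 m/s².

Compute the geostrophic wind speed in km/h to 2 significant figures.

30 km/h

Coriolis parameter at 62°S:
f = 2Ω sin φ = 2 × 7.29×10⁻⁵ × sin 62° = 1.29×10⁻⁴ s⁻¹
Height gradient: |∂Z/∂n| = 60 m / 554000 m = 1.08×10⁻⁴
On a pressure surface, geostrophic balance gives V_g = (g/f)|∂Z/∂n|:
V_g = 9.81 × 1.08×10⁻⁴ / 1.29×10⁻⁴ = 8.25 m/s
Converting: 8.25 m/s × 3.6 = 30 km/h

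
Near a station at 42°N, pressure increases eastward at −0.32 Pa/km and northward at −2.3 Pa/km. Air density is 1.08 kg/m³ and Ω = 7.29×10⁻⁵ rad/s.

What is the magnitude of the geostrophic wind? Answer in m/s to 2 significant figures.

22 m/s

Coriolis parameter at 42°N:
f = 2Ω sin φ = 2 × 7.29×10⁻⁵ × sin 42° = 9.76×10⁻⁵ s⁻¹
Component geostrophic relations (x east, y north):
u_g = −(1/(fρ)) ∂P/∂y,  v_g = (1/(fρ)) ∂P/∂x
u_g = −(−2.3×10⁻³)/(9.76×10⁻⁵ × 1.08) = 21.8 m/s;  v_g = (−0.32×10⁻³)/(9.76×10⁻⁵ × 1.08) = −3.04 m/s
|V_g| = √(u_g² + v_g²) = 22.0 m/s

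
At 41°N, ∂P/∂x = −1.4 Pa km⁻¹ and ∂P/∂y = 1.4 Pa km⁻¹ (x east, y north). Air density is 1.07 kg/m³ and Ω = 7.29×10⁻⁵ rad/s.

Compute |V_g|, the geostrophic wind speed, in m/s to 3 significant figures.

Coriolis parameter at 41°N:
f = 2Ω sin φ = 2 × 7.29×10⁻⁵ × sin 41° = 9.57×10⁻⁵ s⁻¹
Component geostrophic relations (x east, y north):
u_g = −(1/(fρ)) ∂P/∂y,  v_g = (1/(fρ)) ∂P/∂x
u_g = −(1.4×10⁻³)/(9.57×10⁻⁵ × 1.07) = −13.7 m/s;  v_g = (−1.4×10⁻³)/(9.57×10⁻⁵ × 1.07) = −13.7 m/s
|V_g| = √(u_g² + v_g²) = 19.3 m/s

19.3 m/s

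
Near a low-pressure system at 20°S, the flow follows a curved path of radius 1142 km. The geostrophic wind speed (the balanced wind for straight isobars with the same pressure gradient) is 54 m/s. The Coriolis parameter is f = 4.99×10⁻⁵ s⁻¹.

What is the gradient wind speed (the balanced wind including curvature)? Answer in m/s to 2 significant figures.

34 m/s

Around a low, centrifugal force acts outward with Coriolis, so pressure-gradient force balances both:
(1/ρ)|∂P/∂n| = fV + V²/R  →  V² + fR·V − fR·V_g = 0
With fR = 4.99×10⁻⁵ × 1142×10³ m = 57.0 m/s:
V = [−fR + √((fR)² + 4 fR V_g)]/2 = [−57.0 + √(57.0² + 4×57.0×54)]/2 = 33.9 m/s
Subgeostrophic (V < V_g = 54 m/s), as expected around a low.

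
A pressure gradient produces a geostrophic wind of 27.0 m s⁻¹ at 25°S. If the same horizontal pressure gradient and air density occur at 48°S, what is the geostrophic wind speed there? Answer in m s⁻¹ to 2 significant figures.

With the same pressure gradient and density, V_g ∝ 1/f ∝ 1/sin φ.
V₂ = V₁ · sin φ₁ / sin φ₂ = 27.0 × sin 25° / sin 48°
V₂ = 27.0 × 0.4226/0.7431 = 15 m s⁻¹

15 m s⁻¹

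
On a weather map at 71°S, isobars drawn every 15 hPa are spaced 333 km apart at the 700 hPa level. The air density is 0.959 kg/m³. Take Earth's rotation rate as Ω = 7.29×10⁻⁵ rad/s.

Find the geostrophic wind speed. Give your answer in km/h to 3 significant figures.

Coriolis parameter at 71°S:
f = 2Ω sin φ = 2 × 7.29×10⁻⁵ × sin 71° = 1.38×10⁻⁴ s⁻¹
Pressure gradient: |∂P/∂n| = 1500 Pa / 333000 m = 4.50×10⁻³ Pa/m
Geostrophic balance (pressure-gradient force = Coriolis force):
V_g = (1/(fρ)) |∂P/∂n| = 4.50×10⁻³ / (1.38×10⁻⁴ × 0.959) = 34.1 m/s
Converting: 34.1 m/s × 3.6 = 123 km/h

123 km/h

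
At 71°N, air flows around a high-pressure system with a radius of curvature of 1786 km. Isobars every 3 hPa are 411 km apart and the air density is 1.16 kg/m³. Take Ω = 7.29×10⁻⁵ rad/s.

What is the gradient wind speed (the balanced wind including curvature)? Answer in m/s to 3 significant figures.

Coriolis parameter at 71°N:
f = 2Ω sin φ = 2 × 7.29×10⁻⁵ × sin 71° = 1.38×10⁻⁴ s⁻¹
Pressure gradient: |∂P/∂n| = 300 Pa / 411000 m = 7.30×10⁻⁴ Pa/m
Geostrophic speed: V_g = |∂P/∂n|/(fρ) = 7.30×10⁻⁴/(1.38×10⁻⁴ × 1.16) = 4.56 m/s
Around a high, pressure-gradient force acts outward with centrifugal, so Coriolis balances both:
fV = (1/ρ)|∂P/∂n| + V²/R  →  V² − fR·V + fR·V_g = 0
With fR = 1.38×10⁻⁴ × 1786×10³ m = 246 m/s:
V = [fR − √((fR)² − 4 fR V_g)]/2 = [246 − √(246² − 4×246×4.56)]/2 = 4.65 m/s
Supergeostrophic (V > V_g = 4.56 m/s), as expected around a high.

4.65 m/s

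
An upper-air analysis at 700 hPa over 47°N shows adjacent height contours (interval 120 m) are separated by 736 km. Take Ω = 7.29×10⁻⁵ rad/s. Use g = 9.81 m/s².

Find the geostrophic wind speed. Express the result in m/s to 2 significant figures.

Coriolis parameter at 47°N:
f = 2Ω sin φ = 2 × 7.29×10⁻⁵ × sin 47° = 1.07×10⁻⁴ s⁻¹
Height gradient: |∂Z/∂n| = 120 m / 736000 m = 1.63×10⁻⁴
On a pressure surface, geostrophic balance gives V_g = (g/f)|∂Z/∂n|:
V_g = 9.81 × 1.63×10⁻⁴ / 1.07×10⁻⁴ = 15.0 m/s

15 m/s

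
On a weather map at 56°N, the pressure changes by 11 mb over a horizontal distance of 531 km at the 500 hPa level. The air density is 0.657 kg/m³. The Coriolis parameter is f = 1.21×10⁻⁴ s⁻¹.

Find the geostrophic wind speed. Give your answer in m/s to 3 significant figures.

26.1 m/s

Pressure gradient: |∂P/∂n| = 1100 Pa / 531000 m = 2.07×10⁻³ Pa/m
Geostrophic balance (pressure-gradient force = Coriolis force):
V_g = (1/(fρ)) |∂P/∂n| = 2.07×10⁻³ / (1.21×10⁻⁴ × 0.657) = 26.1 m/s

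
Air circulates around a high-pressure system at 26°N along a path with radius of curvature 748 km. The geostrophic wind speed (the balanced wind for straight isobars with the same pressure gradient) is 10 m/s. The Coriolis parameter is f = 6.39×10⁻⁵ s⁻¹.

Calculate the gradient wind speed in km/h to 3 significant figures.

51.3 km/h

Around a high, pressure-gradient force acts outward with centrifugal, so Coriolis balances both:
fV = (1/ρ)|∂P/∂n| + V²/R  →  V² − fR·V + fR·V_g = 0
With fR = 6.39×10⁻⁵ × 748×10³ m = 47.8 m/s:
V = [fR − √((fR)² − 4 fR V_g)]/2 = [47.8 − √(47.8² − 4×47.8×10)]/2 = 14.2 m/s
Supergeostrophic (V > V_g = 10 m/s), as expected around a high.
Converting: 14.2 m/s × 3.6 = 51.3 km/h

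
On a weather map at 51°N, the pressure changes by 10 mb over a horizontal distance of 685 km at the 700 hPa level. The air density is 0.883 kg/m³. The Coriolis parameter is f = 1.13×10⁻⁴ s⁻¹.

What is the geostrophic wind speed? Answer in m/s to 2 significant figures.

15 m/s

Pressure gradient: |∂P/∂n| = 1000 Pa / 685000 m = 1.46×10⁻³ Pa/m
Geostrophic balance (pressure-gradient force = Coriolis force):
V_g = (1/(fρ)) |∂P/∂n| = 1.46×10⁻³ / (1.13×10⁻⁴ × 0.883) = 14.6 m/s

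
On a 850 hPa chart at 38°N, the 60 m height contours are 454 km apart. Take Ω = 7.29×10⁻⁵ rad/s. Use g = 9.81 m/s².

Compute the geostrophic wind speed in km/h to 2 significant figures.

52 km/h

Coriolis parameter at 38°N:
f = 2Ω sin φ = 2 × 7.29×10⁻⁵ × sin 38° = 8.98×10⁻⁵ s⁻¹
Height gradient: |∂Z/∂n| = 60 m / 454000 m = 1.32×10⁻⁴
On a pressure surface, geostrophic balance gives V_g = (g/f)|∂Z/∂n|:
V_g = 9.81 × 1.32×10⁻⁴ / 8.98×10⁻⁵ = 14.4 m/s
Converting: 14.4 m/s × 3.6 = 52 km/h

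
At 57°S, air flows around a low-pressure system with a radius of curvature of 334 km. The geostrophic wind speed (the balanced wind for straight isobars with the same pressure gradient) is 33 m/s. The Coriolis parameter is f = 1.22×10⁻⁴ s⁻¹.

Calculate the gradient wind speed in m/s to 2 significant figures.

22 m/s

Around a low, centrifugal force acts outward with Coriolis, so pressure-gradient force balances both:
(1/ρ)|∂P/∂n| = fV + V²/R  →  V² + fR·V − fR·V_g = 0
With fR = 1.22×10⁻⁴ × 334×10³ m = 40.7 m/s:
V = [−fR + √((fR)² + 4 fR V_g)]/2 = [−40.7 + √(40.7² + 4×40.7×33)]/2 = 21.6 m/s
Subgeostrophic (V < V_g = 33 m/s), as expected around a low.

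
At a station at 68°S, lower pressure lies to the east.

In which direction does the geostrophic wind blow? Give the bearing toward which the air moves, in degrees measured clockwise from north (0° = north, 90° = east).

000°

The pressure-gradient force points toward the east (bearing 090°).
Geostrophic balance: in the Southern Hemisphere the Coriolis force deflects motion to the left, so the geostrophic wind blows 90° to the left of the pressure-gradient force (low pressure on the right).
Rotating 090° by 90° counterclockwise gives 000° — the wind blows toward the north.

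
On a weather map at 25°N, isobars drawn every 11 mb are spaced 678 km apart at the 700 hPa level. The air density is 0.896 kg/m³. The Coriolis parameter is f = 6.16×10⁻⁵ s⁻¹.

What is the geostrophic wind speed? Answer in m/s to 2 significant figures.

Pressure gradient: |∂P/∂n| = 1100 Pa / 678000 m = 1.62×10⁻³ Pa/m
Geostrophic balance (pressure-gradient force = Coriolis force):
V_g = (1/(fρ)) |∂P/∂n| = 1.62×10⁻³ / (6.16×10⁻⁵ × 0.896) = 29.4 m/s

29 m/s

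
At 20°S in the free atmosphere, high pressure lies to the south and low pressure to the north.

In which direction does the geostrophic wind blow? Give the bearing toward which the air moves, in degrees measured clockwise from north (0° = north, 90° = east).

270°

The pressure-gradient force points toward the north (bearing 000°).
Geostrophic balance: in the Southern Hemisphere the Coriolis force deflects motion to the left, so the geostrophic wind blows 90° to the left of the pressure-gradient force (low pressure on the right).
Rotating 000° by 90° counterclockwise gives 270° — the wind blows toward the west.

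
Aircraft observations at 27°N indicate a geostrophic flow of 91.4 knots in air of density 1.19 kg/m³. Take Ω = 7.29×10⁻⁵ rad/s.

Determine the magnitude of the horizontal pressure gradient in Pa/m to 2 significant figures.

Coriolis parameter at 27°N:
f = 2Ω sin φ = 2 × 7.29×10⁻⁵ × sin 27° = 6.62×10⁻⁵ s⁻¹
Wind speed in SI: 91.4 knots = 47.0 m/s
Geostrophic balance rearranged: |∂P/∂n| = f ρ V_g
|∂P/∂n| = 6.62×10⁻⁵ × 1.19 × 47.0 = 3.70×10⁻³ Pa/m

3.7×10⁻³ Pa/m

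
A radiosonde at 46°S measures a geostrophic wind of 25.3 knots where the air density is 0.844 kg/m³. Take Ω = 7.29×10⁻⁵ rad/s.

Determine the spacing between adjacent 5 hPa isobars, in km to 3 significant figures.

Coriolis parameter at 46°S:
f = 2Ω sin φ = 2 × 7.29×10⁻⁵ × sin 46° = 1.05×10⁻⁴ s⁻¹
Wind speed in SI: 25.3 knots = 13.0 m/s
Geostrophic balance rearranged: |∂P/∂n| = f ρ V_g
|∂P/∂n| = 1.05×10⁻⁴ × 0.844 × 13.0 = 1.15×10⁻³ Pa/m
Isobar spacing: Δn = ΔP/|∂P/∂n| = 500 Pa / 1.15×10⁻³ Pa/m = 433988 m ≈ 434 km

434 km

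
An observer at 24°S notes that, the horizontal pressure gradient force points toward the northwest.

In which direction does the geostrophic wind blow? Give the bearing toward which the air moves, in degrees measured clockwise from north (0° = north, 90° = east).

225°

The pressure-gradient force points toward the northwest (bearing 315°).
Geostrophic balance: in the Southern Hemisphere the Coriolis force deflects motion to the left, so the geostrophic wind blows 90° to the left of the pressure-gradient force (low pressure on the right).
Rotating 315° by 90° counterclockwise gives 225° — the wind blows toward the southwest.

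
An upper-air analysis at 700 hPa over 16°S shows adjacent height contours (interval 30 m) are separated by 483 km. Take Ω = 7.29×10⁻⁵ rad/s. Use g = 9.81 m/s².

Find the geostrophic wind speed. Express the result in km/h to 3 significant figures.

Coriolis parameter at 16°S:
f = 2Ω sin φ = 2 × 7.29×10⁻⁵ × sin 16° = 4.02×10⁻⁵ s⁻¹
Height gradient: |∂Z/∂n| = 30 m / 483000 m = 6.21×10⁻⁵
On a pressure surface, geostrophic balance gives V_g = (g/f)|∂Z/∂n|:
V_g = 9.81 × 6.21×10⁻⁵ / 4.02×10⁻⁵ = 15.2 m/s
Converting: 15.2 m/s × 3.6 = 54.6 km/h

54.6 km/h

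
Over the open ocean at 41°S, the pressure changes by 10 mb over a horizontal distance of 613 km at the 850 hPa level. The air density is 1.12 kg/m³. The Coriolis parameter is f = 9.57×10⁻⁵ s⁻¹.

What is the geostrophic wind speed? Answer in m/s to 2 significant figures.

Pressure gradient: |∂P/∂n| = 1000 Pa / 613000 m = 1.63×10⁻³ Pa/m
Geostrophic balance (pressure-gradient force = Coriolis force):
V_g = (1/(fρ)) |∂P/∂n| = 1.63×10⁻³ / (9.57×10⁻⁵ × 1.12) = 15.2 m/s

15 m/s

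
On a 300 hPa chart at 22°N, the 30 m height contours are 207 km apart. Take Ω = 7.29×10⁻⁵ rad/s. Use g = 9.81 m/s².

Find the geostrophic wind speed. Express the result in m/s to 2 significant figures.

Coriolis parameter at 22°N:
f = 2Ω sin φ = 2 × 7.29×10⁻⁵ × sin 22° = 5.46×10⁻⁵ s⁻¹
Height gradient: |∂Z/∂n| = 30 m / 207000 m = 1.45×10⁻⁴
On a pressure surface, geostrophic balance gives V_g = (g/f)|∂Z/∂n|:
V_g = 9.81 × 1.45×10⁻⁴ / 5.46×10⁻⁵ = 26.0 m/s

26 m/s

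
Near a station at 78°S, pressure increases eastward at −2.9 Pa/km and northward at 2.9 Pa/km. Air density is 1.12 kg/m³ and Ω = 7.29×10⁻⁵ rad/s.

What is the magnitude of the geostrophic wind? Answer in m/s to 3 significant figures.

25.7 m/s

Coriolis parameter at 78°S:
f = 2Ω sin φ = 2 × 7.29×10⁻⁵ × sin 78° = 1.43×10⁻⁴ s⁻¹
In the Southern Hemisphere f is negative: f = −1.43×10⁻⁴ s⁻¹.
Component geostrophic relations (x east, y north):
u_g = −(1/(fρ)) ∂P/∂y,  v_g = (1/(fρ)) ∂P/∂x
u_g = −(2.9×10⁻³)/(−1.43×10⁻⁴ × 1.12) = 18.2 m/s;  v_g = (−2.9×10⁻³)/(−1.43×10⁻⁴ × 1.12) = 18.2 m/s
|V_g| = √(u_g² + v_g²) = 25.7 m/s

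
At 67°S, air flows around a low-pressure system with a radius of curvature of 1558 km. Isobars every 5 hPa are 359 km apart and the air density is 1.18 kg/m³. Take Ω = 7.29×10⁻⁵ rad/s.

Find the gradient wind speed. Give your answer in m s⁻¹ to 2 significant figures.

8.5 m s⁻¹

Coriolis parameter at 67°S:
f = 2Ω sin φ = 2 × 7.29×10⁻⁵ × sin 67° = 1.34×10⁻⁴ s⁻¹
Pressure gradient: |∂P/∂n| = 500 Pa / 359000 m = 1.39×10⁻³ Pa/m
Geostrophic speed: V_g = |∂P/∂n|/(fρ) = 1.39×10⁻³/(1.34×10⁻⁴ × 1.18) = 8.79 m/s
Around a low, centrifugal force acts outward with Coriolis, so pressure-gradient force balances both:
(1/ρ)|∂P/∂n| = fV + V²/R  →  V² + fR·V − fR·V_g = 0
With fR = 1.34×10⁻⁴ × 1558×10³ m = 209 m/s:
V = [−fR + √((fR)² + 4 fR V_g)]/2 = [−209 + √(209² + 4×209×8.79)]/2 = 8.45 m/s
Subgeostrophic (V < V_g = 8.79 m/s), as expected around a low.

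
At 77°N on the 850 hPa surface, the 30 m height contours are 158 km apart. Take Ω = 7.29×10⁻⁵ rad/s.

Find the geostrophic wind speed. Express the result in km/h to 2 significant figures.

Coriolis parameter at 77°N:
f = 2Ω sin φ = 2 × 7.29×10⁻⁵ × sin 77° = 1.42×10⁻⁴ s⁻¹
Height gradient: |∂Z/∂n| = 30 m / 158000 m = 1.90×10⁻⁴
On a pressure surface, geostrophic balance gives V_g = (g/f)|∂Z/∂n|:
V_g = 9.81 × 1.90×10⁻⁴ / 1.42×10⁻⁴ = 13.1 m/s
Converting: 13.1 m/s × 3.6 = 47 km/h

47 km/h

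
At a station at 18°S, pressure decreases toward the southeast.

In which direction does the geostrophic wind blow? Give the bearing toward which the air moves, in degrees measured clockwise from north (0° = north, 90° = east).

The pressure-gradient force points toward the southeast (bearing 135°).
Geostrophic balance: in the Southern Hemisphere the Coriolis force deflects motion to the left, so the geostrophic wind blows 90° to the left of the pressure-gradient force (low pressure on the right).
Rotating 135° by 90° counterclockwise gives 045° — the wind blows toward the northeast.

045°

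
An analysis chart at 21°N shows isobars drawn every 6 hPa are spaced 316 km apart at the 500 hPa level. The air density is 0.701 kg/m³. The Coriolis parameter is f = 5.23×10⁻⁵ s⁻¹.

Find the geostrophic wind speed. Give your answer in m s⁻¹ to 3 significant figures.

Pressure gradient: |∂P/∂n| = 600 Pa / 316000 m = 1.90×10⁻³ Pa/m
Geostrophic balance (pressure-gradient force = Coriolis force):
V_g = (1/(fρ)) |∂P/∂n| = 1.90×10⁻³ / (5.23×10⁻⁵ × 0.701) = 51.8 m/s

51.8 m s⁻¹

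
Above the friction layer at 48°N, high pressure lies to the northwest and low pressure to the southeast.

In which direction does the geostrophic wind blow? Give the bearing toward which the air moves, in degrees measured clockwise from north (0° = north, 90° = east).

225°

The pressure-gradient force points toward the southeast (bearing 135°).
Geostrophic balance: in the Northern Hemisphere the Coriolis force deflects motion to the right, so the geostrophic wind blows 90° to the right of the pressure-gradient force (low pressure on the left).
Rotating 135° by 90° clockwise gives 225° — the wind blows toward the southwest.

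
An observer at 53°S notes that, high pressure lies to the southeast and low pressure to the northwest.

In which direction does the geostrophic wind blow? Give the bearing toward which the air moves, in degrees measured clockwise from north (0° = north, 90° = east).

The pressure-gradient force points toward the northwest (bearing 315°).
Geostrophic balance: in the Southern Hemisphere the Coriolis force deflects motion to the left, so the geostrophic wind blows 90° to the left of the pressure-gradient force (low pressure on the right).
Rotating 315° by 90° counterclockwise gives 225° — the wind blows toward the southwest.

225°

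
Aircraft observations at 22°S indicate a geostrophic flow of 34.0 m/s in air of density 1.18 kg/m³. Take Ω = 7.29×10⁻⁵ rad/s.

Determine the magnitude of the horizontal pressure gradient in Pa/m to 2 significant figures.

Coriolis parameter at 22°S:
f = 2Ω sin φ = 2 × 7.29×10⁻⁵ × sin 22° = 5.46×10⁻⁵ s⁻¹
Geostrophic balance rearranged: |∂P/∂n| = f ρ V_g
|∂P/∂n| = 5.46×10⁻⁵ × 1.18 × 34.0 = 2.19×10⁻³ Pa/m

2.2×10⁻³ Pa/m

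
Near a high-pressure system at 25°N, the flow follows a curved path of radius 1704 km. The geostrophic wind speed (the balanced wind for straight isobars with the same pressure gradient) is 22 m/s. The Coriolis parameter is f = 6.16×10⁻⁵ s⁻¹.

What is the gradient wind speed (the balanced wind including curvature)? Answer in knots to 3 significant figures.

61.0 knots

Around a high, pressure-gradient force acts outward with centrifugal, so Coriolis balances both:
fV = (1/ρ)|∂P/∂n| + V²/R  →  V² − fR·V + fR·V_g = 0
With fR = 6.16×10⁻⁵ × 1704×10³ m = 105 m/s:
V = [fR − √((fR)² − 4 fR V_g)]/2 = [105 − √(105² − 4×105×22)]/2 = 31.4 m/s
Supergeostrophic (V > V_g = 22 m/s), as expected around a high.
Converting: 31.4 m/s × 1.944 = 61.0 knots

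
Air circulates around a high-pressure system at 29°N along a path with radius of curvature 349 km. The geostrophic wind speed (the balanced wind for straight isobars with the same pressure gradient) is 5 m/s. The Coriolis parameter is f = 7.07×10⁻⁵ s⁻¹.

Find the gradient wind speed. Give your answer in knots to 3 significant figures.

Around a high, pressure-gradient force acts outward with centrifugal, so Coriolis balances both:
fV = (1/ρ)|∂P/∂n| + V²/R  →  V² − fR·V + fR·V_g = 0
With fR = 7.07×10⁻⁵ × 349×10³ m = 24.7 m/s:
V = [fR − √((fR)² − 4 fR V_g)]/2 = [24.7 − √(24.7² − 4×24.7×5)]/2 = 6.97 m/s
Supergeostrophic (V > V_g = 5 m/s), as expected around a high.
Converting: 6.97 m/s × 1.944 = 13.5 knots

13.5 knots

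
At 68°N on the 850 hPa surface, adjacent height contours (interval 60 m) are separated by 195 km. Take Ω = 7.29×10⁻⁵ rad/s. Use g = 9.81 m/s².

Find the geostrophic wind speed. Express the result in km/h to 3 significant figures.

Coriolis parameter at 68°N:
f = 2Ω sin φ = 2 × 7.29×10⁻⁵ × sin 68° = 1.35×10⁻⁴ s⁻¹
Height gradient: |∂Z/∂n| = 60 m / 195000 m = 3.08×10⁻⁴
On a pressure surface, geostrophic balance gives V_g = (g/f)|∂Z/∂n|:
V_g = 9.81 × 3.08×10⁻⁴ / 1.35×10⁻⁴ = 22.3 m/s
Converting: 22.3 m/s × 3.6 = 80.4 km/h

80.4 km/h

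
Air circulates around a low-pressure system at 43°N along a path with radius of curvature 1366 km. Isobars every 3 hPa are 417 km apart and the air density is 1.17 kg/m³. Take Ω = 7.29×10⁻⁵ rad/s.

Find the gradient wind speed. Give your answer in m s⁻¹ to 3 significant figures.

Coriolis parameter at 43°N:
f = 2Ω sin φ = 2 × 7.29×10⁻⁵ × sin 43° = 9.94×10⁻⁵ s⁻¹
Pressure gradient: |∂P/∂n| = 300 Pa / 417000 m = 7.19×10⁻⁴ Pa/m
Geostrophic speed: V_g = |∂P/∂n|/(fρ) = 7.19×10⁻⁴/(9.94×10⁻⁵ × 1.17) = 6.18 m/s
Around a low, centrifugal force acts outward with Coriolis, so pressure-gradient force balances both:
(1/ρ)|∂P/∂n| = fV + V²/R  →  V² + fR·V − fR·V_g = 0
With fR = 9.94×10⁻⁵ × 1366×10³ m = 136 m/s:
V = [−fR + √((fR)² + 4 fR V_g)]/2 = [−136 + √(136² + 4×136×6.18)]/2 = 5.93 m/s
Subgeostrophic (V < V_g = 6.18 m/s), as expected around a low.

5.93 m s⁻¹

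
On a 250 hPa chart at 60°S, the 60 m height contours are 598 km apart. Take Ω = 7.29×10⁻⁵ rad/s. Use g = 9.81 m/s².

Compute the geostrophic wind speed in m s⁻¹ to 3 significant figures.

Coriolis parameter at 60°S:
f = 2Ω sin φ = 2 × 7.29×10⁻⁵ × sin 60° = 1.26×10⁻⁴ s⁻¹
Height gradient: |∂Z/∂n| = 60 m / 598000 m = 1.00×10⁻⁴
On a pressure surface, geostrophic balance gives V_g = (g/f)|∂Z/∂n|:
V_g = 9.81 × 1.00×10⁻⁴ / 1.26×10⁻⁴ = 7.80 m/s

7.80 m s⁻¹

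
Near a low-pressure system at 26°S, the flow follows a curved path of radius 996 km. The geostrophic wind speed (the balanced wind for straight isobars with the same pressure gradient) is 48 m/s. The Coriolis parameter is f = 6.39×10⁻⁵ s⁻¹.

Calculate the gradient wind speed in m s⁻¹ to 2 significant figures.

Around a low, centrifugal force acts outward with Coriolis, so pressure-gradient force balances both:
(1/ρ)|∂P/∂n| = fV + V²/R  →  V² + fR·V − fR·V_g = 0
With fR = 6.39×10⁻⁵ × 996×10³ m = 63.6 m/s:
V = [−fR + √((fR)² + 4 fR V_g)]/2 = [−63.6 + √(63.6² + 4×63.6×48)]/2 = 32 m/s
Subgeostrophic (V < V_g = 48 m/s), as expected around a low.

32 m s⁻¹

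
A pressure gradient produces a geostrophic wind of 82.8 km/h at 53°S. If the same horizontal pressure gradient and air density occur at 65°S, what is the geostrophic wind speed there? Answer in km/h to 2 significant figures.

With the same pressure gradient and density, V_g ∝ 1/f ∝ 1/sin φ.
V₂ = V₁ · sin φ₁ / sin φ₂ = 82.8 × sin 53° / sin 65°
V₂ = 82.8 × 0.7986/0.9063 = 73 km/h

73 km/h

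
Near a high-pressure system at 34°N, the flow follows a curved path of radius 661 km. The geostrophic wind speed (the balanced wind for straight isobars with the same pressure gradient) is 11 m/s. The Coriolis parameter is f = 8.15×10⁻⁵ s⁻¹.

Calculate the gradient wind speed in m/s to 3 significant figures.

15.4 m/s

Around a high, pressure-gradient force acts outward with centrifugal, so Coriolis balances both:
fV = (1/ρ)|∂P/∂n| + V²/R  →  V² − fR·V + fR·V_g = 0
With fR = 8.15×10⁻⁵ × 661×10³ m = 53.9 m/s:
V = [fR − √((fR)² − 4 fR V_g)]/2 = [53.9 − √(53.9² − 4×53.9×11)]/2 = 15.4 m/s
Supergeostrophic (V > V_g = 11 m/s), as expected around a high.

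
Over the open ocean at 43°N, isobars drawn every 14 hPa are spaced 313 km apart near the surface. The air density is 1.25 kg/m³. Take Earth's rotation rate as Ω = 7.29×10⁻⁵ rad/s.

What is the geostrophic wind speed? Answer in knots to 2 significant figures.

Coriolis parameter at 43°N:
f = 2Ω sin φ = 2 × 7.29×10⁻⁵ × sin 43° = 9.94×10⁻⁵ s⁻¹
Pressure gradient: |∂P/∂n| = 1400 Pa / 313000 m = 4.47×10⁻³ Pa/m
Geostrophic balance (pressure-gradient force = Coriolis force):
V_g = (1/(fρ)) |∂P/∂n| = 4.47×10⁻³ / (9.94×10⁻⁵ × 1.25) = 36.0 m/s
Converting: 36.0 m/s × 1.944 = 70 knots

70 knots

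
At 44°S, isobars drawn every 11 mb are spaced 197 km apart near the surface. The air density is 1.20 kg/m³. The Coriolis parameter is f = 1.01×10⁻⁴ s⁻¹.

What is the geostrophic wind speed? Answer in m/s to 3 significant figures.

46.1 m/s

Pressure gradient: |∂P/∂n| = 1100 Pa / 197000 m = 5.58×10⁻³ Pa/m
Geostrophic balance (pressure-gradient force = Coriolis force):
V_g = (1/(fρ)) |∂P/∂n| = 5.58×10⁻³ / (1.01×10⁻⁴ × 1.20) = 46.1 m/s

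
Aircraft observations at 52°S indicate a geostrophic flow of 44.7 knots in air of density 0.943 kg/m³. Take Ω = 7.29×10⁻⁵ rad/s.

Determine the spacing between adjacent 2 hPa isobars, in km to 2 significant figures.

80 km

Coriolis parameter at 52°S:
f = 2Ω sin φ = 2 × 7.29×10⁻⁵ × sin 52° = 1.15×10⁻⁴ s⁻¹
Wind speed in SI: 44.7 knots = 23.0 m/s
Geostrophic balance rearranged: |∂P/∂n| = f ρ V_g
|∂P/∂n| = 1.15×10⁻⁴ × 0.943 × 23.0 = 2.49×10⁻³ Pa/m
Isobar spacing: Δn = ΔP/|∂P/∂n| = 200 Pa / 2.49×10⁻³ Pa/m = 80275 m ≈ 80 km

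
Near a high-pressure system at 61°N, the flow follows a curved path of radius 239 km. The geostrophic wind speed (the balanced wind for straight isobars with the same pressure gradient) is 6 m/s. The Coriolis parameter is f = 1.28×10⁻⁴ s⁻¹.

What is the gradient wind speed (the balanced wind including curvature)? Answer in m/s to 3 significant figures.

8.20 m/s

Around a high, pressure-gradient force acts outward with centrifugal, so Coriolis balances both:
fV = (1/ρ)|∂P/∂n| + V²/R  →  V² − fR·V + fR·V_g = 0
With fR = 1.28×10⁻⁴ × 239×10³ m = 30.6 m/s:
V = [fR − √((fR)² − 4 fR V_g)]/2 = [30.6 − √(30.6² − 4×30.6×6)]/2 = 8.2 m/s
Supergeostrophic (V > V_g = 6 m/s), as expected around a high.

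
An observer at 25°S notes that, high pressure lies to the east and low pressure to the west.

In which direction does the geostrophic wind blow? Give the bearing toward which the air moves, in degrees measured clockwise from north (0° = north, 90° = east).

180°

The pressure-gradient force points toward the west (bearing 270°).
Geostrophic balance: in the Southern Hemisphere the Coriolis force deflects motion to the left, so the geostrophic wind blows 90° to the left of the pressure-gradient force (low pressure on the right).
Rotating 270° by 90° counterclockwise gives 180° — the wind blows toward the south.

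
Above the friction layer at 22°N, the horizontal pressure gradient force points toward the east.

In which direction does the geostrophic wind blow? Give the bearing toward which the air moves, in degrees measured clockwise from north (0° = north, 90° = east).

180°

The pressure-gradient force points toward the east (bearing 090°).
Geostrophic balance: in the Northern Hemisphere the Coriolis force deflects motion to the right, so the geostrophic wind blows 90° to the right of the pressure-gradient force (low pressure on the left).
Rotating 090° by 90° clockwise gives 180° — the wind blows toward the south.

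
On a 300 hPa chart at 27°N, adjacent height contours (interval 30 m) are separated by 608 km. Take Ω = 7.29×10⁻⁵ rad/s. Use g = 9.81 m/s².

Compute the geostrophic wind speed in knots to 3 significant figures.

Coriolis parameter at 27°N:
f = 2Ω sin φ = 2 × 7.29×10⁻⁵ × sin 27° = 6.62×10⁻⁵ s⁻¹
Height gradient: |∂Z/∂n| = 30 m / 608000 m = 4.93×10⁻⁵
On a pressure surface, geostrophic balance gives V_g = (g/f)|∂Z/∂n|:
V_g = 9.81 × 4.93×10⁻⁵ / 6.62×10⁻⁵ = 7.31 m/s
Converting: 7.31 m/s × 1.944 = 14.2 knots

14.2 knots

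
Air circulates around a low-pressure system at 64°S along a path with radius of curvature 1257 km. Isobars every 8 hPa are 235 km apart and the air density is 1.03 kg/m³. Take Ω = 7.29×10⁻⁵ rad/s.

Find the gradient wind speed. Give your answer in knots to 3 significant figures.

43.2 knots

Coriolis parameter at 64°S:
f = 2Ω sin φ = 2 × 7.29×10⁻⁵ × sin 64° = 1.31×10⁻⁴ s⁻¹
Pressure gradient: |∂P/∂n| = 800 Pa / 235000 m = 3.40×10⁻³ Pa/m
Geostrophic speed: V_g = |∂P/∂n|/(fρ) = 3.40×10⁻³/(1.31×10⁻⁴ × 1.03) = 25.2 m/s
Around a low, centrifugal force acts outward with Coriolis, so pressure-gradient force balances both:
(1/ρ)|∂P/∂n| = fV + V²/R  →  V² + fR·V − fR·V_g = 0
With fR = 1.31×10⁻⁴ × 1257×10³ m = 165 m/s:
V = [−fR + √((fR)² + 4 fR V_g)]/2 = [−165 + √(165² + 4×165×25.2)]/2 = 22.2 m/s
Subgeostrophic (V < V_g = 25.2 m/s), as expected around a low.
Converting: 22.2 m/s × 1.944 = 43.2 knots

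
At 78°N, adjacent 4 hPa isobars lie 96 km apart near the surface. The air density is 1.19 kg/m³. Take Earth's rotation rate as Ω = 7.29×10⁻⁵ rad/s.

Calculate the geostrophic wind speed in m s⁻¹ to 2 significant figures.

25 m s⁻¹

Coriolis parameter at 78°N:
f = 2Ω sin φ = 2 × 7.29×10⁻⁵ × sin 78° = 1.43×10⁻⁴ s⁻¹
Pressure gradient: |∂P/∂n| = 400 Pa / 96000 m = 4.17×10⁻³ Pa/m
Geostrophic balance (pressure-gradient force = Coriolis force):
V_g = (1/(fρ)) |∂P/∂n| = 4.17×10⁻³ / (1.43×10⁻⁴ × 1.19) = 24.6 m/s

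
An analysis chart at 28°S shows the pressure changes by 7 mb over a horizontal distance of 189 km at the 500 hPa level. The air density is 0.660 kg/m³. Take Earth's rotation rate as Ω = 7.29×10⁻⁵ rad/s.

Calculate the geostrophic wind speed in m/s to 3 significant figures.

82.0 m/s

Coriolis parameter at 28°S:
f = 2Ω sin φ = 2 × 7.29×10⁻⁵ × sin 28° = 6.84×10⁻⁵ s⁻¹
Pressure gradient: |∂P/∂n| = 700 Pa / 189000 m = 3.70×10⁻³ Pa/m
Geostrophic balance (pressure-gradient force = Coriolis force):
V_g = (1/(fρ)) |∂P/∂n| = 3.70×10⁻³ / (6.84×10⁻⁵ × 0.660) = 82.0 m/s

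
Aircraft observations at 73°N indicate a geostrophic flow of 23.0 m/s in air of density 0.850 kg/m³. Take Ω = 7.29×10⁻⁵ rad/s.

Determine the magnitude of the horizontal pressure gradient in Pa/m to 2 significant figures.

Coriolis parameter at 73°N:
f = 2Ω sin φ = 2 × 7.29×10⁻⁵ × sin 73° = 1.39×10⁻⁴ s⁻¹
Geostrophic balance rearranged: |∂P/∂n| = f ρ V_g
|∂P/∂n| = 1.39×10⁻⁴ × 0.850 × 23.0 = 2.73×10⁻³ Pa/m

2.7×10⁻³ Pa/m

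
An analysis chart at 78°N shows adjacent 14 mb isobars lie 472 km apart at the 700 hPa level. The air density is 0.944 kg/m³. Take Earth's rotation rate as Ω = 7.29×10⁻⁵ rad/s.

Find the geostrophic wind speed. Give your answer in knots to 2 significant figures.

43 knots

Coriolis parameter at 78°N:
f = 2Ω sin φ = 2 × 7.29×10⁻⁵ × sin 78° = 1.43×10⁻⁴ s⁻¹
Pressure gradient: |∂P/∂n| = 1400 Pa / 472000 m = 2.97×10⁻³ Pa/m
Geostrophic balance (pressure-gradient force = Coriolis force):
V_g = (1/(fρ)) |∂P/∂n| = 2.97×10⁻³ / (1.43×10⁻⁴ × 0.944) = 22.0 m/s
Converting: 22.0 m/s × 1.944 = 43 knots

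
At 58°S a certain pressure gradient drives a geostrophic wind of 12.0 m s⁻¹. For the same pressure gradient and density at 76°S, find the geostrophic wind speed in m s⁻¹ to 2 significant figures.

With the same pressure gradient and density, V_g ∝ 1/f ∝ 1/sin φ.
V₂ = V₁ · sin φ₁ / sin φ₂ = 12.0 × sin 58° / sin 76°
V₂ = 12.0 × 0.8480/0.9703 = 10 m s⁻¹

10 m s⁻¹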